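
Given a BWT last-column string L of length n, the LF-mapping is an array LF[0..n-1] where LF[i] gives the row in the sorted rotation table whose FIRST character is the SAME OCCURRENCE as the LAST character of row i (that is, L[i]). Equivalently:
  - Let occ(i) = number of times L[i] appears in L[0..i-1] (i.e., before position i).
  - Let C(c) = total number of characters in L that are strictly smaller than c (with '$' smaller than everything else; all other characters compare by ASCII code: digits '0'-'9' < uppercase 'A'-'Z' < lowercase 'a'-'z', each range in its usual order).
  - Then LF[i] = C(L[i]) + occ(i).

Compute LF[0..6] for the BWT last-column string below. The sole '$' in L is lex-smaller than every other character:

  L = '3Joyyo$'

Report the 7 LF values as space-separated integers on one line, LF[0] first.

Answer: 1 2 3 5 6 4 0

Derivation:
Char counts: '$':1, '3':1, 'J':1, 'o':2, 'y':2
C (first-col start): C('$')=0, C('3')=1, C('J')=2, C('o')=3, C('y')=5
L[0]='3': occ=0, LF[0]=C('3')+0=1+0=1
L[1]='J': occ=0, LF[1]=C('J')+0=2+0=2
L[2]='o': occ=0, LF[2]=C('o')+0=3+0=3
L[3]='y': occ=0, LF[3]=C('y')+0=5+0=5
L[4]='y': occ=1, LF[4]=C('y')+1=5+1=6
L[5]='o': occ=1, LF[5]=C('o')+1=3+1=4
L[6]='$': occ=0, LF[6]=C('$')+0=0+0=0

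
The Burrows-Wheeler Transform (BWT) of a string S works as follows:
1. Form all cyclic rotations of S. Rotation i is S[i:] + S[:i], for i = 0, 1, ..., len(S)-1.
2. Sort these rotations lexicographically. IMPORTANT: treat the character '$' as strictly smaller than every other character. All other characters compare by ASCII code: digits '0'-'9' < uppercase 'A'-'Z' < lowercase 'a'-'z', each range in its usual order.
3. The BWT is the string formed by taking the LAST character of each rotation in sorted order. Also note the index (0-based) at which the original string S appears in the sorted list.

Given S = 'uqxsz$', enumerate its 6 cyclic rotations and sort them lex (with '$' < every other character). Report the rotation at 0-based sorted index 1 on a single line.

Answer: qxsz$u

Derivation:
All 6 rotations (rotation i = S[i:]+S[:i]):
  rot[0] = uqxsz$
  rot[1] = qxsz$u
  rot[2] = xsz$uq
  rot[3] = sz$uqx
  rot[4] = z$uqxs
  rot[5] = $uqxsz
Sorted (with $ < everything):
  sorted[0] = $uqxsz
  sorted[1] = qxsz$u
  sorted[2] = sz$uqx
  sorted[3] = uqxsz$
  sorted[4] = xsz$uq
  sorted[5] = z$uqxs
sorted[1] = qxsz$u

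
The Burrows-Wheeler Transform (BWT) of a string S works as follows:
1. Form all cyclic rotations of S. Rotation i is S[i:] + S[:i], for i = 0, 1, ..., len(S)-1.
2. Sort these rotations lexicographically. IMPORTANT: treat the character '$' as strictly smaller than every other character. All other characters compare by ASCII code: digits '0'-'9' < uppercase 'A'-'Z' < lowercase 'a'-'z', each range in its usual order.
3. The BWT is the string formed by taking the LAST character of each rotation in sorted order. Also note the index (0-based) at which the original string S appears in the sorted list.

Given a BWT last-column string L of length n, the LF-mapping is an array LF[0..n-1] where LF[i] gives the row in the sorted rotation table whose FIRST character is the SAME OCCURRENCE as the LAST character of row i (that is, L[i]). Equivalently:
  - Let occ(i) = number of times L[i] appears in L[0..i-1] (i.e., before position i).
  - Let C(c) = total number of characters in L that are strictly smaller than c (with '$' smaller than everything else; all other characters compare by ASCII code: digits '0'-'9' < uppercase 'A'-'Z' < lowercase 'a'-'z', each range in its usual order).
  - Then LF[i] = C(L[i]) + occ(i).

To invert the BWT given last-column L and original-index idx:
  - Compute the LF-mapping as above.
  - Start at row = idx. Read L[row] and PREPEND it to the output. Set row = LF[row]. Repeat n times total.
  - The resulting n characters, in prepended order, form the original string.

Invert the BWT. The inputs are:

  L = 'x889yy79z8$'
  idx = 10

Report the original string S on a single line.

LF mapping: 7 2 3 5 8 9 1 6 10 4 0
Walk LF starting at row 10, prepending L[row]:
  step 1: row=10, L[10]='$', prepend. Next row=LF[10]=0
  step 2: row=0, L[0]='x', prepend. Next row=LF[0]=7
  step 3: row=7, L[7]='9', prepend. Next row=LF[7]=6
  step 4: row=6, L[6]='7', prepend. Next row=LF[6]=1
  step 5: row=1, L[1]='8', prepend. Next row=LF[1]=2
  step 6: row=2, L[2]='8', prepend. Next row=LF[2]=3
  step 7: row=3, L[3]='9', prepend. Next row=LF[3]=5
  step 8: row=5, L[5]='y', prepend. Next row=LF[5]=9
  step 9: row=9, L[9]='8', prepend. Next row=LF[9]=4
  step 10: row=4, L[4]='y', prepend. Next row=LF[4]=8
  step 11: row=8, L[8]='z', prepend. Next row=LF[8]=10
Reversed output: zy8y98879x$

Answer: zy8y98879x$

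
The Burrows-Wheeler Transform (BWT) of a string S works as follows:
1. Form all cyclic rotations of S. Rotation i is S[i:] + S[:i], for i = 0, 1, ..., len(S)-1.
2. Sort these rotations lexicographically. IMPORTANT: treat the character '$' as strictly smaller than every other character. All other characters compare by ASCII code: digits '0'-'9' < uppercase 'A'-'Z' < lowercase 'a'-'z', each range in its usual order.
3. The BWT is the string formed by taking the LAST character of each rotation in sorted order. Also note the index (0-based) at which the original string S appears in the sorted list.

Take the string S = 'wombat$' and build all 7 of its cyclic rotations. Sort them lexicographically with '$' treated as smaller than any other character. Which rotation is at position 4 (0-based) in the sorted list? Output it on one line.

Answer: ombat$w

Derivation:
All 7 rotations (rotation i = S[i:]+S[:i]):
  rot[0] = wombat$
  rot[1] = ombat$w
  rot[2] = mbat$wo
  rot[3] = bat$wom
  rot[4] = at$womb
  rot[5] = t$womba
  rot[6] = $wombat
Sorted (with $ < everything):
  sorted[0] = $wombat
  sorted[1] = at$womb
  sorted[2] = bat$wom
  sorted[3] = mbat$wo
  sorted[4] = ombat$w
  sorted[5] = t$womba
  sorted[6] = wombat$
sorted[4] = ombat$w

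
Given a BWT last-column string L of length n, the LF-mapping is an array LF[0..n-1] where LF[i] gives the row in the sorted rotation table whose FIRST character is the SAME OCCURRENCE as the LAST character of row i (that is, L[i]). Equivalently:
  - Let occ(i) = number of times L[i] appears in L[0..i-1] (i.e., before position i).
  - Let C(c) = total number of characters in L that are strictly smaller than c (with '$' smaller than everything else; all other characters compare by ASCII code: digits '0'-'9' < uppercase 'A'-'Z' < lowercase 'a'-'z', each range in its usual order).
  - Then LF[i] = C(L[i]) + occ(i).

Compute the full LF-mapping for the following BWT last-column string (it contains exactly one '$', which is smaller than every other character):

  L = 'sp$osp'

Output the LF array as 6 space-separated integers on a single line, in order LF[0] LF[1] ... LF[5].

Answer: 4 2 0 1 5 3

Derivation:
Char counts: '$':1, 'o':1, 'p':2, 's':2
C (first-col start): C('$')=0, C('o')=1, C('p')=2, C('s')=4
L[0]='s': occ=0, LF[0]=C('s')+0=4+0=4
L[1]='p': occ=0, LF[1]=C('p')+0=2+0=2
L[2]='$': occ=0, LF[2]=C('$')+0=0+0=0
L[3]='o': occ=0, LF[3]=C('o')+0=1+0=1
L[4]='s': occ=1, LF[4]=C('s')+1=4+1=5
L[5]='p': occ=1, LF[5]=C('p')+1=2+1=3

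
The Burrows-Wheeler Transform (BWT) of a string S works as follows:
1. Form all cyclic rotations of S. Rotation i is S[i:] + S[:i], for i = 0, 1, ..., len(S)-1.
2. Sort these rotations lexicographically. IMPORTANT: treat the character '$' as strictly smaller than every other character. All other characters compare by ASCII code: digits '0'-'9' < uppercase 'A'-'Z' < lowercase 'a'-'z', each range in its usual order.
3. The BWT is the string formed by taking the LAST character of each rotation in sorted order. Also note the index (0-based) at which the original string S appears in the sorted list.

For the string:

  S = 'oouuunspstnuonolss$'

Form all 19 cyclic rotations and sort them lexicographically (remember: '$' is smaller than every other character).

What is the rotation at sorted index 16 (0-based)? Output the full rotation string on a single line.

Answer: uonolss$oouuunspstn

Derivation:
All 19 rotations (rotation i = S[i:]+S[:i]):
  rot[0] = oouuunspstnuonolss$
  rot[1] = ouuunspstnuonolss$o
  rot[2] = uuunspstnuonolss$oo
  rot[3] = uunspstnuonolss$oou
  rot[4] = unspstnuonolss$oouu
  rot[5] = nspstnuonolss$oouuu
  rot[6] = spstnuonolss$oouuun
  rot[7] = pstnuonolss$oouuuns
  rot[8] = stnuonolss$oouuunsp
  rot[9] = tnuonolss$oouuunsps
  rot[10] = nuonolss$oouuunspst
  rot[11] = uonolss$oouuunspstn
  rot[12] = onolss$oouuunspstnu
  rot[13] = nolss$oouuunspstnuo
  rot[14] = olss$oouuunspstnuon
  rot[15] = lss$oouuunspstnuono
  rot[16] = ss$oouuunspstnuonol
  rot[17] = s$oouuunspstnuonols
  rot[18] = $oouuunspstnuonolss
Sorted (with $ < everything):
  sorted[0] = $oouuunspstnuonolss
  sorted[1] = lss$oouuunspstnuono
  sorted[2] = nolss$oouuunspstnuo
  sorted[3] = nspstnuonolss$oouuu
  sorted[4] = nuonolss$oouuunspst
  sorted[5] = olss$oouuunspstnuon
  sorted[6] = onolss$oouuunspstnu
  sorted[7] = oouuunspstnuonolss$
  sorted[8] = ouuunspstnuonolss$o
  sorted[9] = pstnuonolss$oouuuns
  sorted[10] = s$oouuunspstnuonols
  sorted[11] = spstnuonolss$oouuun
  sorted[12] = ss$oouuunspstnuonol
  sorted[13] = stnuonolss$oouuunsp
  sorted[14] = tnuonolss$oouuunsps
  sorted[15] = unspstnuonolss$oouu
  sorted[16] = uonolss$oouuunspstn
  sorted[17] = uunspstnuonolss$oou
  sorted[18] = uuunspstnuonolss$oo
sorted[16] = uonolss$oouuunspstn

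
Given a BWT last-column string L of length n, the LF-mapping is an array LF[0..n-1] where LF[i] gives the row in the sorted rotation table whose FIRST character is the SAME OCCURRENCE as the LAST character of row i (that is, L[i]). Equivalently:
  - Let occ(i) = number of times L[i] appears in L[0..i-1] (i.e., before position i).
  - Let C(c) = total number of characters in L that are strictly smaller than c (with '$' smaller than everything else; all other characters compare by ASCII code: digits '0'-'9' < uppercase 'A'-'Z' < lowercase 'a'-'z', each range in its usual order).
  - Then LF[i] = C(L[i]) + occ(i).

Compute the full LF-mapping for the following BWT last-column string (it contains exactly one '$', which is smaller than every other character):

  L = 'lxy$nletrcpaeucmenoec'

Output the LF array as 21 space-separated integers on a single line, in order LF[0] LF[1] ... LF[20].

Answer: 9 19 20 0 12 10 5 17 16 2 15 1 6 18 3 11 7 13 14 8 4

Derivation:
Char counts: '$':1, 'a':1, 'c':3, 'e':4, 'l':2, 'm':1, 'n':2, 'o':1, 'p':1, 'r':1, 't':1, 'u':1, 'x':1, 'y':1
C (first-col start): C('$')=0, C('a')=1, C('c')=2, C('e')=5, C('l')=9, C('m')=11, C('n')=12, C('o')=14, C('p')=15, C('r')=16, C('t')=17, C('u')=18, C('x')=19, C('y')=20
L[0]='l': occ=0, LF[0]=C('l')+0=9+0=9
L[1]='x': occ=0, LF[1]=C('x')+0=19+0=19
L[2]='y': occ=0, LF[2]=C('y')+0=20+0=20
L[3]='$': occ=0, LF[3]=C('$')+0=0+0=0
L[4]='n': occ=0, LF[4]=C('n')+0=12+0=12
L[5]='l': occ=1, LF[5]=C('l')+1=9+1=10
L[6]='e': occ=0, LF[6]=C('e')+0=5+0=5
L[7]='t': occ=0, LF[7]=C('t')+0=17+0=17
L[8]='r': occ=0, LF[8]=C('r')+0=16+0=16
L[9]='c': occ=0, LF[9]=C('c')+0=2+0=2
L[10]='p': occ=0, LF[10]=C('p')+0=15+0=15
L[11]='a': occ=0, LF[11]=C('a')+0=1+0=1
L[12]='e': occ=1, LF[12]=C('e')+1=5+1=6
L[13]='u': occ=0, LF[13]=C('u')+0=18+0=18
L[14]='c': occ=1, LF[14]=C('c')+1=2+1=3
L[15]='m': occ=0, LF[15]=C('m')+0=11+0=11
L[16]='e': occ=2, LF[16]=C('e')+2=5+2=7
L[17]='n': occ=1, LF[17]=C('n')+1=12+1=13
L[18]='o': occ=0, LF[18]=C('o')+0=14+0=14
L[19]='e': occ=3, LF[19]=C('e')+3=5+3=8
L[20]='c': occ=2, LF[20]=C('c')+2=2+2=4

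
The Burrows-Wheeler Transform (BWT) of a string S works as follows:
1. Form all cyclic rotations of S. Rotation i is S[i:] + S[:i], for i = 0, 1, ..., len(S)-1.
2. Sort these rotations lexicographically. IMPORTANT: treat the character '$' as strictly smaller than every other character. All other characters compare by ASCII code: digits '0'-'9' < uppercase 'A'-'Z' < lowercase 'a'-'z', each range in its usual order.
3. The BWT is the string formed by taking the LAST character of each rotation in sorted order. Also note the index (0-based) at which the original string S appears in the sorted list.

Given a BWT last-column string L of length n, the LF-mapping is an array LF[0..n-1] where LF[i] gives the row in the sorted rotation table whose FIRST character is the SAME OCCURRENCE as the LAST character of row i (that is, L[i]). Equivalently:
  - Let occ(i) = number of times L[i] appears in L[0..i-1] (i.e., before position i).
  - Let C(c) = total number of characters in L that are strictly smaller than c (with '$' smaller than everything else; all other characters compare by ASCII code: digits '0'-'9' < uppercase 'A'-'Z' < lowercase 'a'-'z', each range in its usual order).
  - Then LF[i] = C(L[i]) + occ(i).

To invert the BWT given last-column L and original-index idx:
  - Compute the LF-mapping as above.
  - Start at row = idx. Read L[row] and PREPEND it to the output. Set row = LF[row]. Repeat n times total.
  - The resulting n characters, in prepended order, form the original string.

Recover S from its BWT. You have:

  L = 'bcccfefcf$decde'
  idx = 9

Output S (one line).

Answer: ecdeefdfcfcccb$

Derivation:
LF mapping: 1 2 3 4 12 9 13 5 14 0 7 10 6 8 11
Walk LF starting at row 9, prepending L[row]:
  step 1: row=9, L[9]='$', prepend. Next row=LF[9]=0
  step 2: row=0, L[0]='b', prepend. Next row=LF[0]=1
  step 3: row=1, L[1]='c', prepend. Next row=LF[1]=2
  step 4: row=2, L[2]='c', prepend. Next row=LF[2]=3
  step 5: row=3, L[3]='c', prepend. Next row=LF[3]=4
  step 6: row=4, L[4]='f', prepend. Next row=LF[4]=12
  step 7: row=12, L[12]='c', prepend. Next row=LF[12]=6
  step 8: row=6, L[6]='f', prepend. Next row=LF[6]=13
  step 9: row=13, L[13]='d', prepend. Next row=LF[13]=8
  step 10: row=8, L[8]='f', prepend. Next row=LF[8]=14
  step 11: row=14, L[14]='e', prepend. Next row=LF[14]=11
  step 12: row=11, L[11]='e', prepend. Next row=LF[11]=10
  step 13: row=10, L[10]='d', prepend. Next row=LF[10]=7
  step 14: row=7, L[7]='c', prepend. Next row=LF[7]=5
  step 15: row=5, L[5]='e', prepend. Next row=LF[5]=9
Reversed output: ecdeefdfcfcccb$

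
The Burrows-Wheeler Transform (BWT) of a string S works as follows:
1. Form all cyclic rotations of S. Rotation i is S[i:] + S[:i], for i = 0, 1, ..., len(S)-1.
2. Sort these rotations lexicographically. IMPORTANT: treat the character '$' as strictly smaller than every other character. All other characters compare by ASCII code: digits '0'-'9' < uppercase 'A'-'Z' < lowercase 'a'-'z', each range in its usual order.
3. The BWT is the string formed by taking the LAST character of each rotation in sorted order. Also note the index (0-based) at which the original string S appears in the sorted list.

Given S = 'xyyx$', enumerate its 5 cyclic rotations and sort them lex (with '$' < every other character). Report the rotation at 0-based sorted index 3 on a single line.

Answer: yx$xy

Derivation:
All 5 rotations (rotation i = S[i:]+S[:i]):
  rot[0] = xyyx$
  rot[1] = yyx$x
  rot[2] = yx$xy
  rot[3] = x$xyy
  rot[4] = $xyyx
Sorted (with $ < everything):
  sorted[0] = $xyyx
  sorted[1] = x$xyy
  sorted[2] = xyyx$
  sorted[3] = yx$xy
  sorted[4] = yyx$x
sorted[3] = yx$xy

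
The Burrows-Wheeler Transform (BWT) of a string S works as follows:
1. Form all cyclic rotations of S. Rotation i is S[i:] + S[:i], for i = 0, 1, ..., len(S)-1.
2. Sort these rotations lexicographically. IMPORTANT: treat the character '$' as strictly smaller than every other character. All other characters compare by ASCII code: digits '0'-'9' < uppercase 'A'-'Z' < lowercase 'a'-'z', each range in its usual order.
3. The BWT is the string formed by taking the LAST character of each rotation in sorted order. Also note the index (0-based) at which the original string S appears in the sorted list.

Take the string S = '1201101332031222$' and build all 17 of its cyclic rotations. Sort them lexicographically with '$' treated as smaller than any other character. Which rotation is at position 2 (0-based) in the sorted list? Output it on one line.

All 17 rotations (rotation i = S[i:]+S[:i]):
  rot[0] = 1201101332031222$
  rot[1] = 201101332031222$1
  rot[2] = 01101332031222$12
  rot[3] = 1101332031222$120
  rot[4] = 101332031222$1201
  rot[5] = 01332031222$12011
  rot[6] = 1332031222$120110
  rot[7] = 332031222$1201101
  rot[8] = 32031222$12011013
  rot[9] = 2031222$120110133
  rot[10] = 031222$1201101332
  rot[11] = 31222$12011013320
  rot[12] = 1222$120110133203
  rot[13] = 222$1201101332031
  rot[14] = 22$12011013320312
  rot[15] = 2$120110133203122
  rot[16] = $1201101332031222
Sorted (with $ < everything):
  sorted[0] = $1201101332031222
  sorted[1] = 01101332031222$12
  sorted[2] = 01332031222$12011
  sorted[3] = 031222$1201101332
  sorted[4] = 101332031222$1201
  sorted[5] = 1101332031222$120
  sorted[6] = 1201101332031222$
  sorted[7] = 1222$120110133203
  sorted[8] = 1332031222$120110
  sorted[9] = 2$120110133203122
  sorted[10] = 201101332031222$1
  sorted[11] = 2031222$120110133
  sorted[12] = 22$12011013320312
  sorted[13] = 222$1201101332031
  sorted[14] = 31222$12011013320
  sorted[15] = 32031222$12011013
  sorted[16] = 332031222$1201101
sorted[2] = 01332031222$12011

Answer: 01332031222$12011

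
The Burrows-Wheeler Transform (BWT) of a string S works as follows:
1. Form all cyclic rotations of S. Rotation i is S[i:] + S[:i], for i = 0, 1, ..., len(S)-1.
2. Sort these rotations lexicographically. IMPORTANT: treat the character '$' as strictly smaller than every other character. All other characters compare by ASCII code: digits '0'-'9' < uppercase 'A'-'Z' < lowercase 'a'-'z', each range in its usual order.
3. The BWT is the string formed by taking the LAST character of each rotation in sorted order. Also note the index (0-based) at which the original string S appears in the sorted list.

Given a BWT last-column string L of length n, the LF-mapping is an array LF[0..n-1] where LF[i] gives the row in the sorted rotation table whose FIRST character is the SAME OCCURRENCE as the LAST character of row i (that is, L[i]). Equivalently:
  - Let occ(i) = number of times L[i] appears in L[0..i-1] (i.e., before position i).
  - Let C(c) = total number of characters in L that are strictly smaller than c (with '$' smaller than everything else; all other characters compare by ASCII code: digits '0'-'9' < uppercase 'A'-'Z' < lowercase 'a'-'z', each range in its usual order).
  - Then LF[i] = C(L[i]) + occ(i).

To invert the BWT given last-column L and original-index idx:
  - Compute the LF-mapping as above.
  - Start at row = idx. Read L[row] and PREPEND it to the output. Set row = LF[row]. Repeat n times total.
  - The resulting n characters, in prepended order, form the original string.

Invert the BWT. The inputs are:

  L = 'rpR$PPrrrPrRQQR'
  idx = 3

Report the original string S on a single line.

LF mapping: 10 9 6 0 1 2 11 12 13 3 14 7 4 5 8
Walk LF starting at row 3, prepending L[row]:
  step 1: row=3, L[3]='$', prepend. Next row=LF[3]=0
  step 2: row=0, L[0]='r', prepend. Next row=LF[0]=10
  step 3: row=10, L[10]='r', prepend. Next row=LF[10]=14
  step 4: row=14, L[14]='R', prepend. Next row=LF[14]=8
  step 5: row=8, L[8]='r', prepend. Next row=LF[8]=13
  step 6: row=13, L[13]='Q', prepend. Next row=LF[13]=5
  step 7: row=5, L[5]='P', prepend. Next row=LF[5]=2
  step 8: row=2, L[2]='R', prepend. Next row=LF[2]=6
  step 9: row=6, L[6]='r', prepend. Next row=LF[6]=11
  step 10: row=11, L[11]='R', prepend. Next row=LF[11]=7
  step 11: row=7, L[7]='r', prepend. Next row=LF[7]=12
  step 12: row=12, L[12]='Q', prepend. Next row=LF[12]=4
  step 13: row=4, L[4]='P', prepend. Next row=LF[4]=1
  step 14: row=1, L[1]='p', prepend. Next row=LF[1]=9
  step 15: row=9, L[9]='P', prepend. Next row=LF[9]=3
Reversed output: PpPQrRrRPQrRrr$

Answer: PpPQrRrRPQrRrr$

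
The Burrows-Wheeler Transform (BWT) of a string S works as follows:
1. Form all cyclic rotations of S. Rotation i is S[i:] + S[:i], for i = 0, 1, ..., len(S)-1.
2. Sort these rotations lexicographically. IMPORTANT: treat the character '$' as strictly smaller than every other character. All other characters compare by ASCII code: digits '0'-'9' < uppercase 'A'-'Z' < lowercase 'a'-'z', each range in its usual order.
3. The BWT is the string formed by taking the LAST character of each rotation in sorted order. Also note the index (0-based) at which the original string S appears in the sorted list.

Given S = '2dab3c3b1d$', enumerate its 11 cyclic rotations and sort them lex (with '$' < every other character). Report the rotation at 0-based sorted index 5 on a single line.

All 11 rotations (rotation i = S[i:]+S[:i]):
  rot[0] = 2dab3c3b1d$
  rot[1] = dab3c3b1d$2
  rot[2] = ab3c3b1d$2d
  rot[3] = b3c3b1d$2da
  rot[4] = 3c3b1d$2dab
  rot[5] = c3b1d$2dab3
  rot[6] = 3b1d$2dab3c
  rot[7] = b1d$2dab3c3
  rot[8] = 1d$2dab3c3b
  rot[9] = d$2dab3c3b1
  rot[10] = $2dab3c3b1d
Sorted (with $ < everything):
  sorted[0] = $2dab3c3b1d
  sorted[1] = 1d$2dab3c3b
  sorted[2] = 2dab3c3b1d$
  sorted[3] = 3b1d$2dab3c
  sorted[4] = 3c3b1d$2dab
  sorted[5] = ab3c3b1d$2d
  sorted[6] = b1d$2dab3c3
  sorted[7] = b3c3b1d$2da
  sorted[8] = c3b1d$2dab3
  sorted[9] = d$2dab3c3b1
  sorted[10] = dab3c3b1d$2
sorted[5] = ab3c3b1d$2d

Answer: ab3c3b1d$2d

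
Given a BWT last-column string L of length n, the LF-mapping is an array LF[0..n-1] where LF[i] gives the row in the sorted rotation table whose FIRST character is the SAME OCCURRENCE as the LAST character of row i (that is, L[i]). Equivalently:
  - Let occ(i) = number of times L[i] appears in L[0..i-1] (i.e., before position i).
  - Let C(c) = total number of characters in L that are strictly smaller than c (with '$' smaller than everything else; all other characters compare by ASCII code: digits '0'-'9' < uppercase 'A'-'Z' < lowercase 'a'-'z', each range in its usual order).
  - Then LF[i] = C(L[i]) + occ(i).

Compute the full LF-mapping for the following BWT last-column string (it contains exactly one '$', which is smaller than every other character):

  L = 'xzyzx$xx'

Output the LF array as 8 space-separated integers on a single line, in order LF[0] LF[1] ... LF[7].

Answer: 1 6 5 7 2 0 3 4

Derivation:
Char counts: '$':1, 'x':4, 'y':1, 'z':2
C (first-col start): C('$')=0, C('x')=1, C('y')=5, C('z')=6
L[0]='x': occ=0, LF[0]=C('x')+0=1+0=1
L[1]='z': occ=0, LF[1]=C('z')+0=6+0=6
L[2]='y': occ=0, LF[2]=C('y')+0=5+0=5
L[3]='z': occ=1, LF[3]=C('z')+1=6+1=7
L[4]='x': occ=1, LF[4]=C('x')+1=1+1=2
L[5]='$': occ=0, LF[5]=C('$')+0=0+0=0
L[6]='x': occ=2, LF[6]=C('x')+2=1+2=3
L[7]='x': occ=3, LF[7]=C('x')+3=1+3=4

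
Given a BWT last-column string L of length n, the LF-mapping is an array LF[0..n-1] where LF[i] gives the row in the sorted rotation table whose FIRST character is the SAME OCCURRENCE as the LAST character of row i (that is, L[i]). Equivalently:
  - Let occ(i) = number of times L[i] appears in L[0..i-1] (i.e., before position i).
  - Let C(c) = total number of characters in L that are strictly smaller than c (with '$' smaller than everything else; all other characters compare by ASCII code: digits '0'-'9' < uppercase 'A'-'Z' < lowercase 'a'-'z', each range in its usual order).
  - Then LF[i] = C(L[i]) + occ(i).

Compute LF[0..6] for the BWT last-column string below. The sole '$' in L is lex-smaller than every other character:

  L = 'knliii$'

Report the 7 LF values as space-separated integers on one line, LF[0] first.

Answer: 4 6 5 1 2 3 0

Derivation:
Char counts: '$':1, 'i':3, 'k':1, 'l':1, 'n':1
C (first-col start): C('$')=0, C('i')=1, C('k')=4, C('l')=5, C('n')=6
L[0]='k': occ=0, LF[0]=C('k')+0=4+0=4
L[1]='n': occ=0, LF[1]=C('n')+0=6+0=6
L[2]='l': occ=0, LF[2]=C('l')+0=5+0=5
L[3]='i': occ=0, LF[3]=C('i')+0=1+0=1
L[4]='i': occ=1, LF[4]=C('i')+1=1+1=2
L[5]='i': occ=2, LF[5]=C('i')+2=1+2=3
L[6]='$': occ=0, LF[6]=C('$')+0=0+0=0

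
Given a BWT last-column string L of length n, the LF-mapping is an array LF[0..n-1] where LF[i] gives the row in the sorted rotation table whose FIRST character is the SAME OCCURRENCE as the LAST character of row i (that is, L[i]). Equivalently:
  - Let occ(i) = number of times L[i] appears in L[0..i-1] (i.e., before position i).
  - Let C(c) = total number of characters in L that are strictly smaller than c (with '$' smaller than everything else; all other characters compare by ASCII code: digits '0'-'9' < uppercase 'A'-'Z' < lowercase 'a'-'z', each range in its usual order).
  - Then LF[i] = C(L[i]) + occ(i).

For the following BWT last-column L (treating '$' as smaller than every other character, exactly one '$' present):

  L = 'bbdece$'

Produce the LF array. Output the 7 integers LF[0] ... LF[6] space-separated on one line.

Char counts: '$':1, 'b':2, 'c':1, 'd':1, 'e':2
C (first-col start): C('$')=0, C('b')=1, C('c')=3, C('d')=4, C('e')=5
L[0]='b': occ=0, LF[0]=C('b')+0=1+0=1
L[1]='b': occ=1, LF[1]=C('b')+1=1+1=2
L[2]='d': occ=0, LF[2]=C('d')+0=4+0=4
L[3]='e': occ=0, LF[3]=C('e')+0=5+0=5
L[4]='c': occ=0, LF[4]=C('c')+0=3+0=3
L[5]='e': occ=1, LF[5]=C('e')+1=5+1=6
L[6]='$': occ=0, LF[6]=C('$')+0=0+0=0

Answer: 1 2 4 5 3 6 0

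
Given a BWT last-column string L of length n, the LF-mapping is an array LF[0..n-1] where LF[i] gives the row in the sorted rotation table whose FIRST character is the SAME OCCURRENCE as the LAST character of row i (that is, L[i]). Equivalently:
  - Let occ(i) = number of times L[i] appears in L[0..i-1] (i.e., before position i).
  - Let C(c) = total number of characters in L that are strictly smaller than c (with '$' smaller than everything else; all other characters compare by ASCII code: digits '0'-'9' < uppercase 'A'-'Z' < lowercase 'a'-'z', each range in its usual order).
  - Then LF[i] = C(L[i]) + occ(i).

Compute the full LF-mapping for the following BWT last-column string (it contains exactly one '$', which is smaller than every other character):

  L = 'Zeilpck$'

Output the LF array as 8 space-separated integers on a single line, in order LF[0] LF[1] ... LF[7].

Answer: 1 3 4 6 7 2 5 0

Derivation:
Char counts: '$':1, 'Z':1, 'c':1, 'e':1, 'i':1, 'k':1, 'l':1, 'p':1
C (first-col start): C('$')=0, C('Z')=1, C('c')=2, C('e')=3, C('i')=4, C('k')=5, C('l')=6, C('p')=7
L[0]='Z': occ=0, LF[0]=C('Z')+0=1+0=1
L[1]='e': occ=0, LF[1]=C('e')+0=3+0=3
L[2]='i': occ=0, LF[2]=C('i')+0=4+0=4
L[3]='l': occ=0, LF[3]=C('l')+0=6+0=6
L[4]='p': occ=0, LF[4]=C('p')+0=7+0=7
L[5]='c': occ=0, LF[5]=C('c')+0=2+0=2
L[6]='k': occ=0, LF[6]=C('k')+0=5+0=5
L[7]='$': occ=0, LF[7]=C('$')+0=0+0=0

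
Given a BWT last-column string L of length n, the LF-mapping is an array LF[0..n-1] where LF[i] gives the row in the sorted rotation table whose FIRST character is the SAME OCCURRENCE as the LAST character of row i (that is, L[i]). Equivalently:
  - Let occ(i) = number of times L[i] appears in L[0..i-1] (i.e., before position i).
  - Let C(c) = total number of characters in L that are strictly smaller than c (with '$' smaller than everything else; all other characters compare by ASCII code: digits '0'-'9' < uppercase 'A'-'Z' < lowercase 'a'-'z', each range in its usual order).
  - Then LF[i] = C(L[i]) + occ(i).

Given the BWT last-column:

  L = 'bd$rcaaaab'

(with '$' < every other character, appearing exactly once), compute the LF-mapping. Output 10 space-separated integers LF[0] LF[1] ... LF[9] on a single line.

Char counts: '$':1, 'a':4, 'b':2, 'c':1, 'd':1, 'r':1
C (first-col start): C('$')=0, C('a')=1, C('b')=5, C('c')=7, C('d')=8, C('r')=9
L[0]='b': occ=0, LF[0]=C('b')+0=5+0=5
L[1]='d': occ=0, LF[1]=C('d')+0=8+0=8
L[2]='$': occ=0, LF[2]=C('$')+0=0+0=0
L[3]='r': occ=0, LF[3]=C('r')+0=9+0=9
L[4]='c': occ=0, LF[4]=C('c')+0=7+0=7
L[5]='a': occ=0, LF[5]=C('a')+0=1+0=1
L[6]='a': occ=1, LF[6]=C('a')+1=1+1=2
L[7]='a': occ=2, LF[7]=C('a')+2=1+2=3
L[8]='a': occ=3, LF[8]=C('a')+3=1+3=4
L[9]='b': occ=1, LF[9]=C('b')+1=5+1=6

Answer: 5 8 0 9 7 1 2 3 4 6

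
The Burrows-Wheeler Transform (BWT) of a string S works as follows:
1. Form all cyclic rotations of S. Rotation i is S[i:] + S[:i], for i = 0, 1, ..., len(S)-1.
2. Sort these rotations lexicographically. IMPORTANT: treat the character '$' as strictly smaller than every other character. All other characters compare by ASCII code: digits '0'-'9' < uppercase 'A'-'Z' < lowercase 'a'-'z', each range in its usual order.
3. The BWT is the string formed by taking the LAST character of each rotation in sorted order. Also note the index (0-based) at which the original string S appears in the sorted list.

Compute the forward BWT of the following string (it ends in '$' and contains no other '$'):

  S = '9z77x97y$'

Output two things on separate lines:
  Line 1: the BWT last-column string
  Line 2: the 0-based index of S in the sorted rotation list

All 9 rotations (rotation i = S[i:]+S[:i]):
  rot[0] = 9z77x97y$
  rot[1] = z77x97y$9
  rot[2] = 77x97y$9z
  rot[3] = 7x97y$9z7
  rot[4] = x97y$9z77
  rot[5] = 97y$9z77x
  rot[6] = 7y$9z77x9
  rot[7] = y$9z77x97
  rot[8] = $9z77x97y
Sorted (with $ < everything):
  sorted[0] = $9z77x97y  (last char: 'y')
  sorted[1] = 77x97y$9z  (last char: 'z')
  sorted[2] = 7x97y$9z7  (last char: '7')
  sorted[3] = 7y$9z77x9  (last char: '9')
  sorted[4] = 97y$9z77x  (last char: 'x')
  sorted[5] = 9z77x97y$  (last char: '$')
  sorted[6] = x97y$9z77  (last char: '7')
  sorted[7] = y$9z77x97  (last char: '7')
  sorted[8] = z77x97y$9  (last char: '9')
Last column: yz79x$779
Original string S is at sorted index 5

Answer: yz79x$779
5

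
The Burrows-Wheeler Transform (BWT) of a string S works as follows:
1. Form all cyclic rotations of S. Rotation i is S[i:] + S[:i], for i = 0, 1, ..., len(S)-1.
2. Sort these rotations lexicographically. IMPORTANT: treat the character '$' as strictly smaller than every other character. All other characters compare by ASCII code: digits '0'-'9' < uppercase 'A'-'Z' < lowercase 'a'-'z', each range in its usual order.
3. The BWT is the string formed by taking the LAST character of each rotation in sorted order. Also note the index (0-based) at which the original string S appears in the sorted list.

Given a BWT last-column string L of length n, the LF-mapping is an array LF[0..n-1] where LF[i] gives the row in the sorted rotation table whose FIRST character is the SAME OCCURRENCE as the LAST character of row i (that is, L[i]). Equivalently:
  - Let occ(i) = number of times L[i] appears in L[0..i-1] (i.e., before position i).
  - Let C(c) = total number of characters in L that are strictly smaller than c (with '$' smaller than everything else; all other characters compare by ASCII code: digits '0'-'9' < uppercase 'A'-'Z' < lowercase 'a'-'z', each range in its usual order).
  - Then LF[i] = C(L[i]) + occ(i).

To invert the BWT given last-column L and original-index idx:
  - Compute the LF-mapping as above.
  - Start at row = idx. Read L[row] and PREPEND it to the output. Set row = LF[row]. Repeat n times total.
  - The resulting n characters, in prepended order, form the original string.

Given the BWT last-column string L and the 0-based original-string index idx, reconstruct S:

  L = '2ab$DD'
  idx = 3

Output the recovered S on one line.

LF mapping: 1 4 5 0 2 3
Walk LF starting at row 3, prepending L[row]:
  step 1: row=3, L[3]='$', prepend. Next row=LF[3]=0
  step 2: row=0, L[0]='2', prepend. Next row=LF[0]=1
  step 3: row=1, L[1]='a', prepend. Next row=LF[1]=4
  step 4: row=4, L[4]='D', prepend. Next row=LF[4]=2
  step 5: row=2, L[2]='b', prepend. Next row=LF[2]=5
  step 6: row=5, L[5]='D', prepend. Next row=LF[5]=3
Reversed output: DbDa2$

Answer: DbDa2$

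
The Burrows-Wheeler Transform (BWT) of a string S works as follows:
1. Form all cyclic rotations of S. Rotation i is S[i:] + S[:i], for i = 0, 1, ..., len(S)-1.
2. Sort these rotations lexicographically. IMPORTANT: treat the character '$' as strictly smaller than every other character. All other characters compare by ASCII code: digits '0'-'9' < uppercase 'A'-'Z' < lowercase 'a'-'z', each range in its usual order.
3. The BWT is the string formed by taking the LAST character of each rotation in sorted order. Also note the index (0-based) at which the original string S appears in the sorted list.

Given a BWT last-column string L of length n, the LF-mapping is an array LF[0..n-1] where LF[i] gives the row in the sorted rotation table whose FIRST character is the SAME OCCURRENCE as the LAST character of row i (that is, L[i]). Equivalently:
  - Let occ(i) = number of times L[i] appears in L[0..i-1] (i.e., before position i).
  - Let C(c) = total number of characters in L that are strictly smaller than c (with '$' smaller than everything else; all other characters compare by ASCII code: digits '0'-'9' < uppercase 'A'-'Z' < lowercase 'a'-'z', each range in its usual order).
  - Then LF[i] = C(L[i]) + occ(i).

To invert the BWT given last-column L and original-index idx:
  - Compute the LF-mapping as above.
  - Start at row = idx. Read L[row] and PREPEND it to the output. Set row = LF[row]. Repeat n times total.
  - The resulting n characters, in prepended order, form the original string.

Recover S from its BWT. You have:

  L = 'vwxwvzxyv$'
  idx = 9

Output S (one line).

LF mapping: 1 4 6 5 2 9 7 8 3 0
Walk LF starting at row 9, prepending L[row]:
  step 1: row=9, L[9]='$', prepend. Next row=LF[9]=0
  step 2: row=0, L[0]='v', prepend. Next row=LF[0]=1
  step 3: row=1, L[1]='w', prepend. Next row=LF[1]=4
  step 4: row=4, L[4]='v', prepend. Next row=LF[4]=2
  step 5: row=2, L[2]='x', prepend. Next row=LF[2]=6
  step 6: row=6, L[6]='x', prepend. Next row=LF[6]=7
  step 7: row=7, L[7]='y', prepend. Next row=LF[7]=8
  step 8: row=8, L[8]='v', prepend. Next row=LF[8]=3
  step 9: row=3, L[3]='w', prepend. Next row=LF[3]=5
  step 10: row=5, L[5]='z', prepend. Next row=LF[5]=9
Reversed output: zwvyxxvwv$

Answer: zwvyxxvwv$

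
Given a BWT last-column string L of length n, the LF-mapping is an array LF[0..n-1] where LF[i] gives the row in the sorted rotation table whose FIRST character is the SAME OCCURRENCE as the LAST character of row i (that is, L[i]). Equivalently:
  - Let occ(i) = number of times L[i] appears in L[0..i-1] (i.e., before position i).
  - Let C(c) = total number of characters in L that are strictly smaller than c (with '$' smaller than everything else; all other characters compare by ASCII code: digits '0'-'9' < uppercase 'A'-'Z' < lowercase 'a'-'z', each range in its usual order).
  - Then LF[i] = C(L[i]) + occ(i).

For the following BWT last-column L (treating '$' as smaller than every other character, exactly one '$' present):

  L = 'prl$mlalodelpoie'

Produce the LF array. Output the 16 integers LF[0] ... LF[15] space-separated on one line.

Answer: 13 15 6 0 10 7 1 8 11 2 3 9 14 12 5 4

Derivation:
Char counts: '$':1, 'a':1, 'd':1, 'e':2, 'i':1, 'l':4, 'm':1, 'o':2, 'p':2, 'r':1
C (first-col start): C('$')=0, C('a')=1, C('d')=2, C('e')=3, C('i')=5, C('l')=6, C('m')=10, C('o')=11, C('p')=13, C('r')=15
L[0]='p': occ=0, LF[0]=C('p')+0=13+0=13
L[1]='r': occ=0, LF[1]=C('r')+0=15+0=15
L[2]='l': occ=0, LF[2]=C('l')+0=6+0=6
L[3]='$': occ=0, LF[3]=C('$')+0=0+0=0
L[4]='m': occ=0, LF[4]=C('m')+0=10+0=10
L[5]='l': occ=1, LF[5]=C('l')+1=6+1=7
L[6]='a': occ=0, LF[6]=C('a')+0=1+0=1
L[7]='l': occ=2, LF[7]=C('l')+2=6+2=8
L[8]='o': occ=0, LF[8]=C('o')+0=11+0=11
L[9]='d': occ=0, LF[9]=C('d')+0=2+0=2
L[10]='e': occ=0, LF[10]=C('e')+0=3+0=3
L[11]='l': occ=3, LF[11]=C('l')+3=6+3=9
L[12]='p': occ=1, LF[12]=C('p')+1=13+1=14
L[13]='o': occ=1, LF[13]=C('o')+1=11+1=12
L[14]='i': occ=0, LF[14]=C('i')+0=5+0=5
L[15]='e': occ=1, LF[15]=C('e')+1=3+1=4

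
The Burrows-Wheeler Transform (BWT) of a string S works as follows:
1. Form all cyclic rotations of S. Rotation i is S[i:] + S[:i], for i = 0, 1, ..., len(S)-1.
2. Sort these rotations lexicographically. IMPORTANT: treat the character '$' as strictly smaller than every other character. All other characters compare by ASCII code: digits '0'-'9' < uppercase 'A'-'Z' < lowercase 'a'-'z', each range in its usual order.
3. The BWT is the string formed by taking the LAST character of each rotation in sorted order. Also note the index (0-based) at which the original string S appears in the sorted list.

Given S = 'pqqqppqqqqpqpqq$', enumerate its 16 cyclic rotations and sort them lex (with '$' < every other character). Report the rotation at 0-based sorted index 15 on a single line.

Answer: qqqqpqpqq$pqqqpp

Derivation:
All 16 rotations (rotation i = S[i:]+S[:i]):
  rot[0] = pqqqppqqqqpqpqq$
  rot[1] = qqqppqqqqpqpqq$p
  rot[2] = qqppqqqqpqpqq$pq
  rot[3] = qppqqqqpqpqq$pqq
  rot[4] = ppqqqqpqpqq$pqqq
  rot[5] = pqqqqpqpqq$pqqqp
  rot[6] = qqqqpqpqq$pqqqpp
  rot[7] = qqqpqpqq$pqqqppq
  rot[8] = qqpqpqq$pqqqppqq
  rot[9] = qpqpqq$pqqqppqqq
  rot[10] = pqpqq$pqqqppqqqq
  rot[11] = qpqq$pqqqppqqqqp
  rot[12] = pqq$pqqqppqqqqpq
  rot[13] = qq$pqqqppqqqqpqp
  rot[14] = q$pqqqppqqqqpqpq
  rot[15] = $pqqqppqqqqpqpqq
Sorted (with $ < everything):
  sorted[0] = $pqqqppqqqqpqpqq
  sorted[1] = ppqqqqpqpqq$pqqq
  sorted[2] = pqpqq$pqqqppqqqq
  sorted[3] = pqq$pqqqppqqqqpq
  sorted[4] = pqqqppqqqqpqpqq$
  sorted[5] = pqqqqpqpqq$pqqqp
  sorted[6] = q$pqqqppqqqqpqpq
  sorted[7] = qppqqqqpqpqq$pqq
  sorted[8] = qpqpqq$pqqqppqqq
  sorted[9] = qpqq$pqqqppqqqqp
  sorted[10] = qq$pqqqppqqqqpqp
  sorted[11] = qqppqqqqpqpqq$pq
  sorted[12] = qqpqpqq$pqqqppqq
  sorted[13] = qqqppqqqqpqpqq$p
  sorted[14] = qqqpqpqq$pqqqppq
  sorted[15] = qqqqpqpqq$pqqqpp
sorted[15] = qqqqpqpqq$pqqqpp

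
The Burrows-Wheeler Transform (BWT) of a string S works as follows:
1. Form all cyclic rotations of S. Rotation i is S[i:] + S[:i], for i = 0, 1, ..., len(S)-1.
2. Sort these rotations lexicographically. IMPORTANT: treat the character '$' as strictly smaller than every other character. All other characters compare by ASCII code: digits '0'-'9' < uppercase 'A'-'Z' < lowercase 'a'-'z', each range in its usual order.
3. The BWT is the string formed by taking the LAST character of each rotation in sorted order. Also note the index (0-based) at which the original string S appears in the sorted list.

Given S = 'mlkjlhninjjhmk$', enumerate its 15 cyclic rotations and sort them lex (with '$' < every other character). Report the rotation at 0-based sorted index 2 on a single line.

Answer: hninjjhmk$mlkjl

Derivation:
All 15 rotations (rotation i = S[i:]+S[:i]):
  rot[0] = mlkjlhninjjhmk$
  rot[1] = lkjlhninjjhmk$m
  rot[2] = kjlhninjjhmk$ml
  rot[3] = jlhninjjhmk$mlk
  rot[4] = lhninjjhmk$mlkj
  rot[5] = hninjjhmk$mlkjl
  rot[6] = ninjjhmk$mlkjlh
  rot[7] = injjhmk$mlkjlhn
  rot[8] = njjhmk$mlkjlhni
  rot[9] = jjhmk$mlkjlhnin
  rot[10] = jhmk$mlkjlhninj
  rot[11] = hmk$mlkjlhninjj
  rot[12] = mk$mlkjlhninjjh
  rot[13] = k$mlkjlhninjjhm
  rot[14] = $mlkjlhninjjhmk
Sorted (with $ < everything):
  sorted[0] = $mlkjlhninjjhmk
  sorted[1] = hmk$mlkjlhninjj
  sorted[2] = hninjjhmk$mlkjl
  sorted[3] = injjhmk$mlkjlhn
  sorted[4] = jhmk$mlkjlhninj
  sorted[5] = jjhmk$mlkjlhnin
  sorted[6] = jlhninjjhmk$mlk
  sorted[7] = k$mlkjlhninjjhm
  sorted[8] = kjlhninjjhmk$ml
  sorted[9] = lhninjjhmk$mlkj
  sorted[10] = lkjlhninjjhmk$m
  sorted[11] = mk$mlkjlhninjjh
  sorted[12] = mlkjlhninjjhmk$
  sorted[13] = ninjjhmk$mlkjlh
  sorted[14] = njjhmk$mlkjlhni
sorted[2] = hninjjhmk$mlkjl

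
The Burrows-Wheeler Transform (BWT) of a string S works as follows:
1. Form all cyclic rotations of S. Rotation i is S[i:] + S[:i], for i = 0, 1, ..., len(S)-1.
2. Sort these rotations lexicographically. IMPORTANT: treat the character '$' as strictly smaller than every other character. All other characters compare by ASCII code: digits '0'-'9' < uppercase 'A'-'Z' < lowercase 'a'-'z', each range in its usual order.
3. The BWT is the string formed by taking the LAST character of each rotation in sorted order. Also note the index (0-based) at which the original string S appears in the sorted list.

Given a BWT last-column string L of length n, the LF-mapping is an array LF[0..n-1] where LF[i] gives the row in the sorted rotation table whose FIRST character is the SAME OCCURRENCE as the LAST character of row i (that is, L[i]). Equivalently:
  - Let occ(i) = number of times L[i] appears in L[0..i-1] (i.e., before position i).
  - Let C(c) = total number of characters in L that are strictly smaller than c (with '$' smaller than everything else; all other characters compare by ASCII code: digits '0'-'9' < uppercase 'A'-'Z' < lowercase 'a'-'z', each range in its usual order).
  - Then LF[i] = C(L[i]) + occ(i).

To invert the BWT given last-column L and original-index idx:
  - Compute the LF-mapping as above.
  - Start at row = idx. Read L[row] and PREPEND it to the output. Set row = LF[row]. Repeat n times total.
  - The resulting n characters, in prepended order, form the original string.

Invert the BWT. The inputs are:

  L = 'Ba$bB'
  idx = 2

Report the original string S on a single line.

Answer: BbaB$

Derivation:
LF mapping: 1 3 0 4 2
Walk LF starting at row 2, prepending L[row]:
  step 1: row=2, L[2]='$', prepend. Next row=LF[2]=0
  step 2: row=0, L[0]='B', prepend. Next row=LF[0]=1
  step 3: row=1, L[1]='a', prepend. Next row=LF[1]=3
  step 4: row=3, L[3]='b', prepend. Next row=LF[3]=4
  step 5: row=4, L[4]='B', prepend. Next row=LF[4]=2
Reversed output: BbaB$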